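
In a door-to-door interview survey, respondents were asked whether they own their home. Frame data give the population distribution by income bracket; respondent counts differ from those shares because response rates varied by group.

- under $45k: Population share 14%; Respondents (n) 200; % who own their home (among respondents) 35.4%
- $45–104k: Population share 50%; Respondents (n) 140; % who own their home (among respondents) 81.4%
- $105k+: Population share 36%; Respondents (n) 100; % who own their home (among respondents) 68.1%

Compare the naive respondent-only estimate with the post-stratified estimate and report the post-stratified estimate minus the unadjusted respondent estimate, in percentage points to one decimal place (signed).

+12.7 percentage points

Unadjusted (pooled respondent) estimate weights by respondent counts:
  (200/440)×35.4 + (140/440)×81.4 + (100/440)×68.1 = 57.4682%
Post-stratifying to population shares instead:
  0.14×35.4 + 0.5×81.4 + 0.36×68.1 = 70.172%
Difference = 70.172 − 57.4682 = 12.7038 pp.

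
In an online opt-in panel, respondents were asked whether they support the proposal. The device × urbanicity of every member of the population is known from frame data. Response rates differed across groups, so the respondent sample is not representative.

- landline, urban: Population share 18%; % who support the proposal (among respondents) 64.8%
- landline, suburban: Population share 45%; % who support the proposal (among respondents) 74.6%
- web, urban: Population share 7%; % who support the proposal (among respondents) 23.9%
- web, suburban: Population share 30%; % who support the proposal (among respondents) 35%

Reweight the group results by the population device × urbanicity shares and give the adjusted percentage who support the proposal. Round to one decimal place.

57.4%

Each cell contributes population-share × respondent value:
  landline, urban: 0.18 × 64.8 = 11.664
  landline, suburban: 0.45 × 74.6 = 33.57
  web, urban: 0.07 × 23.9 = 1.673
  web, suburban: 0.3 × 35 = 10.5
Post-stratified estimate = 57.407 → 57.4%.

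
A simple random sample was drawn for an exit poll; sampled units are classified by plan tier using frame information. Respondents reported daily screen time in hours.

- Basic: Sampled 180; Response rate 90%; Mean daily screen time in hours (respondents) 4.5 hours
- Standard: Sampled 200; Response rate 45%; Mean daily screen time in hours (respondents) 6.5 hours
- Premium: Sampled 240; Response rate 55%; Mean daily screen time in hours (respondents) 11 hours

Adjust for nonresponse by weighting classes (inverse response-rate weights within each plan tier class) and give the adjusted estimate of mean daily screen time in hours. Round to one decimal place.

7.7

Weighting each respondent by the inverse class response rate inflates each class back to its sampled size, so the class weight is n_sampled:
  Basic: 180 × 4.5 = 810
  Standard: 200 × 6.5 = 1300
  Premium: 240 × 11 = 2640
Adjusted estimate = 4750 / 620 = 7.66129 → 7.7.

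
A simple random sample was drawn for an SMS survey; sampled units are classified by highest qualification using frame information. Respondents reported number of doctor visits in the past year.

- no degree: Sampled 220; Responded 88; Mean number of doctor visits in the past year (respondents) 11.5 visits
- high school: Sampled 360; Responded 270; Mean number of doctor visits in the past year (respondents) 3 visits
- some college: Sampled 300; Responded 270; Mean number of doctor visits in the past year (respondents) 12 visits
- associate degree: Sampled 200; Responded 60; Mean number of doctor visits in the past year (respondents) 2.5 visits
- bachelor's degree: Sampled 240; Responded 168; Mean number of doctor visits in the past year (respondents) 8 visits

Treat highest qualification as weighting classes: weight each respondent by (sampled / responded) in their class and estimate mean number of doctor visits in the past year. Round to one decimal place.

7.3

Class response rates: no degree 88/220 = 40%, high school 270/360 = 75%, some college 270/300 = 90%, associate degree 60/200 = 30%, bachelor's degree 168/240 = 70%.
Inverse-response-rate weighting restores each class to its sampled count, so class totals weight by n_sampled:
  no degree: 220 × 11.5 = 2530
  high school: 360 × 3 = 1080
  some college: 300 × 12 = 3600
  associate degree: 200 × 2.5 = 500
  bachelor's degree: 240 × 8 = 1920
Adjusted estimate = 9630 / 1,320 = 7.29545 → 7.3.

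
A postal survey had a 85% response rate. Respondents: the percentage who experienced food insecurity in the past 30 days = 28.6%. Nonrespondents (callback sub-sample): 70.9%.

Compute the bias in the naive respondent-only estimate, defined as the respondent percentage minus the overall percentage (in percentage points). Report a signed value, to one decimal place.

Nonresponse fraction = 1 − 0.85 = 0.15.
Bias = (nonresponse fraction) × (respondent percentage − nonrespondent percentage)
     = 0.15 × (28.6 − 70.9) = 0.15 × -42.3 = -6.345.

-6.3 percentage points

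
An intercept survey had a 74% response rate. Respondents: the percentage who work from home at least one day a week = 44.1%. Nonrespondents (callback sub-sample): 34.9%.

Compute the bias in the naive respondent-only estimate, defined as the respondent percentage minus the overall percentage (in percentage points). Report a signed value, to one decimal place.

Nonresponse fraction = 1 − 0.74 = 0.26.
Bias = (nonresponse fraction) × (respondent percentage − nonrespondent percentage)
     = 0.26 × (44.1 − 34.9) = 0.26 × 9.2 = 2.392.

+2.4 percentage points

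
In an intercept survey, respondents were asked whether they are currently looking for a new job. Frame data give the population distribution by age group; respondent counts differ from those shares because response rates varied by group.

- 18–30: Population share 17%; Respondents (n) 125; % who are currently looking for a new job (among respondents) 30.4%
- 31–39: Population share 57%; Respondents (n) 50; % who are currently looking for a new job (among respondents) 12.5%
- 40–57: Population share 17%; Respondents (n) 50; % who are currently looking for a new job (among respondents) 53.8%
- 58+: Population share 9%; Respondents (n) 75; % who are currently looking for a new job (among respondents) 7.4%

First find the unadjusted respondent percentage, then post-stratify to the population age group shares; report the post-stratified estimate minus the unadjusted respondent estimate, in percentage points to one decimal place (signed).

Without adjustment, the pooled respondent share is:
  (125/300)×30.4 + (50/300)×12.5 + (50/300)×53.8 + (75/300)×7.4 = 25.5667%
Post-stratified estimate weights by population shares:
  0.17×30.4 + 0.57×12.5 + 0.17×53.8 + 0.09×7.4 = 22.105%
Difference = 22.105 − 25.5667 = -3.4617 pp.

-3.5 percentage points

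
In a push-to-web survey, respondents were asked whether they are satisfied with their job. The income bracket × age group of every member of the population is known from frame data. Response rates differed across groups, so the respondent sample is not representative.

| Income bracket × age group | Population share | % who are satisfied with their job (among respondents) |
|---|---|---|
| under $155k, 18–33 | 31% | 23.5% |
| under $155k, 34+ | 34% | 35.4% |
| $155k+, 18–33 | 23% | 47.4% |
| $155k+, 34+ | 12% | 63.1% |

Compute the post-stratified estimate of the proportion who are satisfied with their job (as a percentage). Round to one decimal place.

37.8%

Reweight to the known income bracket × age group distribution:
  under $155k, 18–33: 0.31 × 23.5 = 7.285
  under $155k, 34+: 0.34 × 35.4 = 12.036
  $155k+, 18–33: 0.23 × 47.4 = 10.902
  $155k+, 34+: 0.12 × 63.1 = 7.572
Post-stratified estimate = 37.795 → 37.8%.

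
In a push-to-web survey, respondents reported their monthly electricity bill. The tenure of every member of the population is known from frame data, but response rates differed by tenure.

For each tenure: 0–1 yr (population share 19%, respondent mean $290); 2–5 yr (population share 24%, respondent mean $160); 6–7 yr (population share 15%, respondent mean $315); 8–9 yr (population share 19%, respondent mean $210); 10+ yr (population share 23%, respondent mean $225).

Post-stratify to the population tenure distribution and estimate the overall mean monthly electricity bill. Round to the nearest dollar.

Each cell contributes population-share × respondent value:
  0–1 yr: 0.19 × 290 = 55.1
  2–5 yr: 0.24 × 160 = 38.4
  6–7 yr: 0.15 × 315 = 47.25
  8–9 yr: 0.19 × 210 = 39.9
  10+ yr: 0.23 × 225 = 51.75
Post-stratified estimate = 232.4 → $232.

$232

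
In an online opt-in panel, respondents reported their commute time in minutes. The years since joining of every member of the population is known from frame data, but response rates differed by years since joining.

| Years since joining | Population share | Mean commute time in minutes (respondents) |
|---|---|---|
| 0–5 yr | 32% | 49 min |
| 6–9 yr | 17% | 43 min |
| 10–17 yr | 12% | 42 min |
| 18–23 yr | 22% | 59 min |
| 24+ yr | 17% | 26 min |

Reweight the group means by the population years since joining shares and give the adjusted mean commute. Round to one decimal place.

Each cell contributes population-share × respondent value:
  0–5 yr: 0.32 × 49 = 15.68
  6–9 yr: 0.17 × 43 = 7.31
  10–17 yr: 0.12 × 42 = 5.04
  18–23 yr: 0.22 × 59 = 12.98
  24+ yr: 0.17 × 26 = 4.42
Post-stratified estimate = 45.43 → 45.4.

45.4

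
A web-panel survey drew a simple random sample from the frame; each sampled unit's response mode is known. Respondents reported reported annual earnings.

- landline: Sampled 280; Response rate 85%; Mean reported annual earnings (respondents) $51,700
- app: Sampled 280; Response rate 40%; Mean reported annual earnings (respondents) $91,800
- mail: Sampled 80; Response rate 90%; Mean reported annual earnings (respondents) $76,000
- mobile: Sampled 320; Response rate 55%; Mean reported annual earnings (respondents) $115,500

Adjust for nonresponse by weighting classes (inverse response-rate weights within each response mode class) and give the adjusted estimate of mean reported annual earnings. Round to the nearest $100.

Each respondent's weight = sampled/responded in their class; summing within a class gives n_sampled, so:
  landline: 280 × 51,700 = 14,476,000
  app: 280 × 91,800 = 25,704,000
  mail: 80 × 76,000 = 6,080,000
  mobile: 320 × 115,500 = 36,960,000
Adjusted estimate = 83,220,000 / 960 = 86687.5 → $86,700.

$86,700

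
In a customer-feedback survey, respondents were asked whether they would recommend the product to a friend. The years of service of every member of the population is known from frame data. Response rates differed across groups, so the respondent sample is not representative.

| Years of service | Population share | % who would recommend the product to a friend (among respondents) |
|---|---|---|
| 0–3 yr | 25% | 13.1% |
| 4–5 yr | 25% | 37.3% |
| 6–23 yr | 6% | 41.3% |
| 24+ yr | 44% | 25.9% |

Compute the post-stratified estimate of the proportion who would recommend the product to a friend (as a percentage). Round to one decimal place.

Each cell contributes population-share × respondent value:
  0–3 yr: 0.25 × 13.1 = 3.275
  4–5 yr: 0.25 × 37.3 = 9.325
  6–23 yr: 0.06 × 41.3 = 2.478
  24+ yr: 0.44 × 25.9 = 11.396
Post-stratified estimate = 26.474 → 26.5%.

26.5%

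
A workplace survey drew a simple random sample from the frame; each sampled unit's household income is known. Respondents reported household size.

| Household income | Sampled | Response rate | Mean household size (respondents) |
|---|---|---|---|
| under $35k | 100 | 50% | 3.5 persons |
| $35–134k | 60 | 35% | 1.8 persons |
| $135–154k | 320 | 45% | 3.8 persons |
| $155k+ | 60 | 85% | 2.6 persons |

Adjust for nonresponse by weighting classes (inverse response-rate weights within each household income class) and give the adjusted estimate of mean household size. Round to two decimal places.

3.39

Each respondent's weight = sampled/responded in their class; summing within a class gives n_sampled, so:
  under $35k: 100 × 3.5 = 350
  $35–134k: 60 × 1.8 = 108
  $135–154k: 320 × 3.8 = 1216
  $155k+: 60 × 2.6 = 156
Adjusted estimate = 1830 / 540 = 3.38889 → 3.39.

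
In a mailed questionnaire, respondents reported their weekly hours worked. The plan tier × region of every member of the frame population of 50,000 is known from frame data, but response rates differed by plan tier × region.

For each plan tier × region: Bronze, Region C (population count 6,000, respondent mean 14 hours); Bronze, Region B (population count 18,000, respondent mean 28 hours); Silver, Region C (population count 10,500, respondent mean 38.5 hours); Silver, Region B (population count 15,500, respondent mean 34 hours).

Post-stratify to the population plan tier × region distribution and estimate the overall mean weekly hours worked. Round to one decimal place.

30.4

Weight each group's respondent value by its population share:
  Bronze, Region C: (6,000/50,000) × 14 = 1.68
  Bronze, Region B: (18,000/50,000) × 28 = 10.08
  Silver, Region C: (10,500/50,000) × 38.5 = 8.085
  Silver, Region B: (15,500/50,000) × 34 = 10.54
Post-stratified estimate = 30.385 → 30.4.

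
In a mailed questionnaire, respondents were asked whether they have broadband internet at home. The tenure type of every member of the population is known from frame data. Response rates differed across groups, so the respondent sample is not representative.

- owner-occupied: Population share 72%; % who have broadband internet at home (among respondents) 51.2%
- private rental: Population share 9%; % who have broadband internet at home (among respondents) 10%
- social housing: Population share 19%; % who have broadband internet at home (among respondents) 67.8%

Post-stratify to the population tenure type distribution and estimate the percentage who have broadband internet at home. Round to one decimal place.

50.6%

Post-stratification weights by population share, not respondent share:
  owner-occupied: 0.72 × 51.2 = 36.864
  private rental: 0.09 × 10 = 0.9
  social housing: 0.19 × 67.8 = 12.882
Post-stratified estimate = 50.646 → 50.6%.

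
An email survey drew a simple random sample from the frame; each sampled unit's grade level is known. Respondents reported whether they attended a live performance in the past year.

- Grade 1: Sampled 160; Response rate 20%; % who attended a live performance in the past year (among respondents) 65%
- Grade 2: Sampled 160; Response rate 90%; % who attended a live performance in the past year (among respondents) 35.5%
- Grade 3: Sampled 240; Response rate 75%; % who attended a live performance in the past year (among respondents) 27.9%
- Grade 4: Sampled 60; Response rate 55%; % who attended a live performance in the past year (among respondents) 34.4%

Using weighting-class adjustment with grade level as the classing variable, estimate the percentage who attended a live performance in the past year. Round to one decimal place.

40.1%

Each respondent's weight = sampled/responded in their class; summing within a class gives n_sampled, so:
  Grade 1: 160 × 65 = 10,400
  Grade 2: 160 × 35.5 = 5680
  Grade 3: 240 × 27.9 = 6696
  Grade 4: 60 × 34.4 = 2064
Adjusted estimate = 24,840 / 620 = 40.0645 → 40.1%.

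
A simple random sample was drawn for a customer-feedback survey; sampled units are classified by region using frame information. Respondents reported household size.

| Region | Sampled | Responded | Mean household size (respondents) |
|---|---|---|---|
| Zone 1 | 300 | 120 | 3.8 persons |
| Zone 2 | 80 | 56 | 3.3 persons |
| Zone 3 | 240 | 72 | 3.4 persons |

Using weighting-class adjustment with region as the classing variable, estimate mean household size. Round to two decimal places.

3.58

Response rates by class: Zone 1 120/300 = 40%, Zone 2 56/80 = 70%, Zone 3 72/240 = 30%.
Each respondent's weight = sampled/responded in their class; summing within a class gives n_sampled, so:
  Zone 1: 300 × 3.8 = 1140
  Zone 2: 80 × 3.3 = 264
  Zone 3: 240 × 3.4 = 816
Adjusted estimate = 2220 / 620 = 3.58065 → 3.58.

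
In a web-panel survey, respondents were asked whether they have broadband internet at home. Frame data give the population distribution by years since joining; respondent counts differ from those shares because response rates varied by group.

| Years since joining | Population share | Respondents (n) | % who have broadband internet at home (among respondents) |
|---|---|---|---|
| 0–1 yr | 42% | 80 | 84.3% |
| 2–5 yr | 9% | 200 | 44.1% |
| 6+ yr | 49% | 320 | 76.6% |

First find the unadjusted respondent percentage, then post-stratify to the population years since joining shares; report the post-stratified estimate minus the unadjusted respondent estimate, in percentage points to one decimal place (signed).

+10.1 percentage points

Unadjusted (pooled respondent) estimate weights by respondent counts:
  (80/600)×84.3 + (200/600)×44.1 + (320/600)×76.6 = 66.7933%
Post-stratifying to population shares instead:
  0.42×84.3 + 0.09×44.1 + 0.49×76.6 = 76.909%
Difference = 76.909 − 66.7933 = 10.1157 pp.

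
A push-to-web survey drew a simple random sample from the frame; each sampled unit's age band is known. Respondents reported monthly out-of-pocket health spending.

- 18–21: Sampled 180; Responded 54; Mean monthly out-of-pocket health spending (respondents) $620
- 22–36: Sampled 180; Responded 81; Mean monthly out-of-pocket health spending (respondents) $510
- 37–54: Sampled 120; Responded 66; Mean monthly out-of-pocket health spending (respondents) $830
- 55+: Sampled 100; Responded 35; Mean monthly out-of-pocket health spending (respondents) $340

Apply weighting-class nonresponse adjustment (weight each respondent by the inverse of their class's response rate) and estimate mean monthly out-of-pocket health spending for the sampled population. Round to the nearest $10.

Response rates by class: 18–21 54/180 = 30%, 22–36 81/180 = 45%, 37–54 66/120 = 55%, 55+ 35/100 = 35%.
With weight = n_sampled/n_responded per class, the weighted class total is n_sampled:
  18–21: 180 × 620 = 111,600
  22–36: 180 × 510 = 91,800
  37–54: 120 × 830 = 99,600
  55+: 100 × 340 = 34,000
Adjusted estimate = 337,000 / 580 = 581.034 → $580.

$580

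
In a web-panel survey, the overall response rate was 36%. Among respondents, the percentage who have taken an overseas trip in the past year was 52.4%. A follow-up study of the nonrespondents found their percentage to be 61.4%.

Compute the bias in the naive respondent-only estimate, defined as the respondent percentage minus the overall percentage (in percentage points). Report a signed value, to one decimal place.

-5.8 percentage points

Nonresponse fraction = 1 − 0.36 = 0.64.
Bias = (nonresponse fraction) × (respondent percentage − nonrespondent percentage)
     = 0.64 × (52.4 − 61.4) = 0.64 × -9 = -5.76.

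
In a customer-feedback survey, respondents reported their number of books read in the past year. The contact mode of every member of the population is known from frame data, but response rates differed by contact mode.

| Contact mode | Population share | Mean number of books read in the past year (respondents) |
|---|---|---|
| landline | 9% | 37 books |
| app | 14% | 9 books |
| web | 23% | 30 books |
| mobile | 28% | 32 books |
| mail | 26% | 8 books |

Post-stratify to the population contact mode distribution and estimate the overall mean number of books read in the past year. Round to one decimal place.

22.5

Each cell contributes population-share × respondent value:
  landline: 0.09 × 37 = 3.33
  app: 0.14 × 9 = 1.26
  web: 0.23 × 30 = 6.9
  mobile: 0.28 × 32 = 8.96
  mail: 0.26 × 8 = 2.08
Post-stratified estimate = 22.53 → 22.5.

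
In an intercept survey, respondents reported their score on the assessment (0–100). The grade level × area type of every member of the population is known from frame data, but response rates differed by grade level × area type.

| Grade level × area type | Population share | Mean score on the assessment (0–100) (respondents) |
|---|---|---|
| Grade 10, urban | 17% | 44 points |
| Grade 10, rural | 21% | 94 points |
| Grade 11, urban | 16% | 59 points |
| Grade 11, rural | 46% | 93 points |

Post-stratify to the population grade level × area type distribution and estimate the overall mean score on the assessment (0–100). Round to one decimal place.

79.4

Post-stratification weights by population share, not respondent share:
  Grade 10, urban: 0.17 × 44 = 7.48
  Grade 10, rural: 0.21 × 94 = 19.74
  Grade 11, urban: 0.16 × 59 = 9.44
  Grade 11, rural: 0.46 × 93 = 42.78
Post-stratified estimate = 79.44 → 79.4.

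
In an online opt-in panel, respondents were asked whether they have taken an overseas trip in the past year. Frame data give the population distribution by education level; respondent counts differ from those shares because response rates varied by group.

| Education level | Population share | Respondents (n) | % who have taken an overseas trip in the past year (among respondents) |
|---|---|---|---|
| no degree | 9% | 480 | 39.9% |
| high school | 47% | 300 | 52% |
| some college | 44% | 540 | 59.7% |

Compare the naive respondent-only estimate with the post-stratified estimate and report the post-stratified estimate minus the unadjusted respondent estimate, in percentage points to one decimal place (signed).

+3.5 percentage points

Unadjusted (pooled respondent) estimate weights by respondent counts:
  (480/1320)×39.9 + (300/1320)×52 + (540/1320)×59.7 = 50.75%
Post-stratified estimate weights by population shares:
  0.09×39.9 + 0.47×52 + 0.44×59.7 = 54.299%
Difference = 54.299 − 50.75 = 3.549 pp.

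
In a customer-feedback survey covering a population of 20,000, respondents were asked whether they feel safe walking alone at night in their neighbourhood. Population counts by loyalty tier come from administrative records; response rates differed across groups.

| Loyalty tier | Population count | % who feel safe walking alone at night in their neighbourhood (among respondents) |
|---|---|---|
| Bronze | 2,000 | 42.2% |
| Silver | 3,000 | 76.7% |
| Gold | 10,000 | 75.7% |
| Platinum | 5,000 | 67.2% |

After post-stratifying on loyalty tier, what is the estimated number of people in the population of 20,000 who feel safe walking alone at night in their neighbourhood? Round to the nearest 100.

Apply each group's respondent rate to its population count:
  Bronze: 2,000 × 42.2% = 844
  Silver: 3,000 × 76.7% = 2301
  Gold: 10,000 × 75.7% = 7570
  Platinum: 5,000 × 67.2% = 3360
Estimated total = 14,075 → 14,100.

14,100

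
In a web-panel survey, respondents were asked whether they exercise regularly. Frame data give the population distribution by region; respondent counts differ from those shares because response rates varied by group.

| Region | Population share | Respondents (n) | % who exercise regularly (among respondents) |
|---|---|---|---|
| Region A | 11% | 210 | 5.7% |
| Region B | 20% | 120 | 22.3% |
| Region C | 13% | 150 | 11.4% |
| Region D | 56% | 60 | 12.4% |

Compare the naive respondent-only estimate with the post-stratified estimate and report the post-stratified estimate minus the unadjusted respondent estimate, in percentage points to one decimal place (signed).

+1.8 percentage points

Without adjustment, the pooled respondent share is:
  (210/540)×5.7 + (120/540)×22.3 + (150/540)×11.4 + (60/540)×12.4 = 11.7167%
Post-stratified estimate weights by population shares:
  0.11×5.7 + 0.2×22.3 + 0.13×11.4 + 0.56×12.4 = 13.513%
Difference = 13.513 − 11.7167 = 1.7963 pp.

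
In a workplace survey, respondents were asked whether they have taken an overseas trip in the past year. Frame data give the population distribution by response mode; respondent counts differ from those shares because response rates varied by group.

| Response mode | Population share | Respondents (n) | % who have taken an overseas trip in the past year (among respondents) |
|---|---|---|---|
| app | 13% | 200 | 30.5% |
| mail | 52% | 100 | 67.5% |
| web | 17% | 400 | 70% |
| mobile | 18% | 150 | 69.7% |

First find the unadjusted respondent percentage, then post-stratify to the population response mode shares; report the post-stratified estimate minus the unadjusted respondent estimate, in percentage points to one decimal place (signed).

Unadjusted (pooled respondent) estimate weights by respondent counts:
  (200/850)×30.5 + (100/850)×67.5 + (400/850)×70 + (150/850)×69.7 = 60.3588%
Post-stratifying to population shares instead:
  0.13×30.5 + 0.52×67.5 + 0.17×70 + 0.18×69.7 = 63.511%
Difference = 63.511 − 60.3588 = 3.1522 pp.

+3.2 percentage points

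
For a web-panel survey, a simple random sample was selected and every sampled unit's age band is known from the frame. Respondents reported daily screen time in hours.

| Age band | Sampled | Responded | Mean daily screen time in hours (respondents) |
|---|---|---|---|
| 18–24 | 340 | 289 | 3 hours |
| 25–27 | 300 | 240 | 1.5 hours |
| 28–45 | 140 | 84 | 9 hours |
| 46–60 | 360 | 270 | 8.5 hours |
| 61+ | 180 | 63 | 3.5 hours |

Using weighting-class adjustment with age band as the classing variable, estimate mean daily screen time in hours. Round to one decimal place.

Response rates by class: 18–24 289/340 = 85%, 25–27 240/300 = 80%, 28–45 84/140 = 60%, 46–60 270/360 = 75%, 61+ 63/180 = 35%.
Inverse-response-rate weighting restores each class to its sampled count, so class totals weight by n_sampled:
  18–24: 340 × 3 = 1020
  25–27: 300 × 1.5 = 450
  28–45: 140 × 9 = 1260
  46–60: 360 × 8.5 = 3060
  61+: 180 × 3.5 = 630
Adjusted estimate = 6420 / 1,320 = 4.86364 → 4.9.

4.9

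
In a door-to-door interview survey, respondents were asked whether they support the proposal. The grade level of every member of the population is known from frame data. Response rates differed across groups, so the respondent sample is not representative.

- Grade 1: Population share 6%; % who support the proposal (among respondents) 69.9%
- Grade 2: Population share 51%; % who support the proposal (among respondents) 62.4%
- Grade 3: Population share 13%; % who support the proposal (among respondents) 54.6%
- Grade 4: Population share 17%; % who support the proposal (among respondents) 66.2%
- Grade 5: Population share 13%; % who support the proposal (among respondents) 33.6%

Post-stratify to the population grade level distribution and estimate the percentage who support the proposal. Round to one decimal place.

Each cell contributes population-share × respondent value:
  Grade 1: 0.06 × 69.9 = 4.194
  Grade 2: 0.51 × 62.4 = 31.824
  Grade 3: 0.13 × 54.6 = 7.098
  Grade 4: 0.17 × 66.2 = 11.254
  Grade 5: 0.13 × 33.6 = 4.368
Post-stratified estimate = 58.738 → 58.7%.

58.7%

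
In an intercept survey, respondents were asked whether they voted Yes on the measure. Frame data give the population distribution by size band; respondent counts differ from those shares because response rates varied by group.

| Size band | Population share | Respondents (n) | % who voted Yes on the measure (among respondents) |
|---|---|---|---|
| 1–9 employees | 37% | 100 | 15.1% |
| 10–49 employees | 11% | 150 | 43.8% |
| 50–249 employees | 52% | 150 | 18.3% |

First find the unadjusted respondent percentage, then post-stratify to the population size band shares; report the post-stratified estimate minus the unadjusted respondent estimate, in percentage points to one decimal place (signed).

Unadjusted (pooled respondent) estimate weights by respondent counts:
  (100/400)×15.1 + (150/400)×43.8 + (150/400)×18.3 = 27.0625%
Post-stratified estimate weights by population shares:
  0.37×15.1 + 0.11×43.8 + 0.52×18.3 = 19.921%
Difference = 19.921 − 27.0625 = -7.1415 pp.

-7.1 percentage points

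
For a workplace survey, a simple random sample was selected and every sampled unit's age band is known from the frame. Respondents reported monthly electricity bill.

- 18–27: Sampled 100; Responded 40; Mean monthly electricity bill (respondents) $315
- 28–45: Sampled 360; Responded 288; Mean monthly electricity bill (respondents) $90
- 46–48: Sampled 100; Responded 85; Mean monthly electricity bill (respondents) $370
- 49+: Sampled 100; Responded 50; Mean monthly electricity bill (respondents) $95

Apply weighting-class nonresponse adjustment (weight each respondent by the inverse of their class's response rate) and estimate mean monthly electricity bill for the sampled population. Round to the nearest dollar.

Response rates by class: 18–27 40/100 = 40%, 28–45 288/360 = 80%, 46–48 85/100 = 85%, 49+ 50/100 = 50%.
Weighting each respondent by the inverse class response rate inflates each class back to its sampled size, so the class weight is n_sampled:
  18–27: 100 × 315 = 31,500
  28–45: 360 × 90 = 32,400
  46–48: 100 × 370 = 37,000
  49+: 100 × 95 = 9500
Adjusted estimate = 110,400 / 660 = 167.273 → $167.

$167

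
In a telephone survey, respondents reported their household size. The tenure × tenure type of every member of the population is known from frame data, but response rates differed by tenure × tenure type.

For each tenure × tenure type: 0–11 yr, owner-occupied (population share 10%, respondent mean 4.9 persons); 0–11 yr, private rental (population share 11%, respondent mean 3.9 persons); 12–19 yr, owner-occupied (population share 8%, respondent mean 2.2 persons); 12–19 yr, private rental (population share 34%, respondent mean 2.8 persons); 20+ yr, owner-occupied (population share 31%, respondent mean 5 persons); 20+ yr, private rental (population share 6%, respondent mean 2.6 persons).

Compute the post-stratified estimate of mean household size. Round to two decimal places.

3.75

Weight each group's respondent value by its population share:
  0–11 yr, owner-occupied: 0.1 × 4.9 = 0.49
  0–11 yr, private rental: 0.11 × 3.9 = 0.429
  12–19 yr, owner-occupied: 0.08 × 2.2 = 0.176
  12–19 yr, private rental: 0.34 × 2.8 = 0.952
  20+ yr, owner-occupied: 0.31 × 5 = 1.55
  20+ yr, private rental: 0.06 × 2.6 = 0.156
Post-stratified estimate = 3.753 → 3.75.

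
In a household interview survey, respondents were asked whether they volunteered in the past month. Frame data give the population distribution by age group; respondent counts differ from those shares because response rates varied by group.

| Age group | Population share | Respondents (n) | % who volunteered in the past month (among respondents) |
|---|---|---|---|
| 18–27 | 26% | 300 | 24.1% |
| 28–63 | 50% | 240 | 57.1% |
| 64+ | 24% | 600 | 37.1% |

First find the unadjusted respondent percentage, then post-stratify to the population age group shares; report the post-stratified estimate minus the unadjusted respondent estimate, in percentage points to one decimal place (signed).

+5.8 percentage points

Without adjustment, the pooled respondent share is:
  (300/1140)×24.1 + (240/1140)×57.1 + (600/1140)×37.1 = 37.8895%
Reweighting by population age group shares:
  0.26×24.1 + 0.5×57.1 + 0.24×37.1 = 43.72%
Difference = 43.72 − 37.8895 = 5.8305 pp.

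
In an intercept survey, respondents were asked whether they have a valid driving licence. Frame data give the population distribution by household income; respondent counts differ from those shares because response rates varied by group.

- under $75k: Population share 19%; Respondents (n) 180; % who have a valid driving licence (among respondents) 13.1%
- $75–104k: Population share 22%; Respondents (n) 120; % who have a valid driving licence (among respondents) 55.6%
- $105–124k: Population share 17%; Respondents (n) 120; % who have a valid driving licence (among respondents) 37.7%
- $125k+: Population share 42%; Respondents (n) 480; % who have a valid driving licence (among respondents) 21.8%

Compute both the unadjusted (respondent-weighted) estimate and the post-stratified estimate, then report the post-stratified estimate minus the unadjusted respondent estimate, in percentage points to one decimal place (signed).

+3.6 percentage points

Naive respondent-only estimate (weights = respondent counts):
  (180/900)×13.1 + (120/900)×55.6 + (120/900)×37.7 + (480/900)×21.8 = 26.6867%
Post-stratified estimate weights by population shares:
  0.19×13.1 + 0.22×55.6 + 0.17×37.7 + 0.42×21.8 = 30.286%
Difference = 30.286 − 26.6867 = 3.5993 pp.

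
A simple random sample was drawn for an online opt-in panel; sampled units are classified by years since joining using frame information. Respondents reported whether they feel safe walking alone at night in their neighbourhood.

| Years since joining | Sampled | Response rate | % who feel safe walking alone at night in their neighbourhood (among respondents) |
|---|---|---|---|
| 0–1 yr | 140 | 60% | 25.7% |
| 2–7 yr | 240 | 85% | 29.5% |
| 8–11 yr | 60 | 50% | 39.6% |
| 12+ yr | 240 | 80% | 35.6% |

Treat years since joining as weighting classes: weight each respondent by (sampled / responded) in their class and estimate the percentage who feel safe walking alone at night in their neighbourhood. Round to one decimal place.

31.8%

Inverse-response-rate weighting restores each class to its sampled count, so class totals weight by n_sampled:
  0–1 yr: 140 × 25.7 = 3598
  2–7 yr: 240 × 29.5 = 7080
  8–11 yr: 60 × 39.6 = 2376
  12+ yr: 240 × 35.6 = 8544
Adjusted estimate = 21,598 / 680 = 31.7618 → 31.8%.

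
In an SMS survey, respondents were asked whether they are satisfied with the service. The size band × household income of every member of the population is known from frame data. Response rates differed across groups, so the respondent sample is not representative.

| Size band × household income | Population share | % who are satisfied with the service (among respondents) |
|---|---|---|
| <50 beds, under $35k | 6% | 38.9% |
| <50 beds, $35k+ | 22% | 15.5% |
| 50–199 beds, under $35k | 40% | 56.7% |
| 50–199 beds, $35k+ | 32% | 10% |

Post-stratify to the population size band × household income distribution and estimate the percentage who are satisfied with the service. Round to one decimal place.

Post-stratification weights by population share, not respondent share:
  <50 beds, under $35k: 0.06 × 38.9 = 2.334
  <50 beds, $35k+: 0.22 × 15.5 = 3.41
  50–199 beds, under $35k: 0.4 × 56.7 = 22.68
  50–199 beds, $35k+: 0.32 × 10 = 3.2
Post-stratified estimate = 31.624 → 31.6%.

31.6%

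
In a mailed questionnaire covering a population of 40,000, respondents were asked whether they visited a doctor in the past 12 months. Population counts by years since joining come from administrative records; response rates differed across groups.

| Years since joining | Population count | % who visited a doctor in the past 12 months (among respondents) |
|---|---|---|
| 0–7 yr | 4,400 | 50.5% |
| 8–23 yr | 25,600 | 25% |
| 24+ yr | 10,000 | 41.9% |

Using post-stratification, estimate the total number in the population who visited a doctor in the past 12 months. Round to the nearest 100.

12,800

Estimated count per cell = population count × respondent percentage:
  0–7 yr: 4,400 × 50.5% = 2222
  8–23 yr: 25,600 × 25% = 6400
  24+ yr: 10,000 × 41.9% = 4190
Estimated total = 12,812 → 12,800.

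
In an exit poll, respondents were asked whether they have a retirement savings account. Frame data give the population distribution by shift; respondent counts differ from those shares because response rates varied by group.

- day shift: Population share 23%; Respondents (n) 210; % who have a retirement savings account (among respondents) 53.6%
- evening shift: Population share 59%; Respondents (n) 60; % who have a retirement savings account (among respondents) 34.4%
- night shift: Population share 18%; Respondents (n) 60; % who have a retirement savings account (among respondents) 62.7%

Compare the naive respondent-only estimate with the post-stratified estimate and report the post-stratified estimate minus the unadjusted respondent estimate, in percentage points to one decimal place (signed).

-7.9 percentage points

Without adjustment, the pooled respondent share is:
  (210/330)×53.6 + (60/330)×34.4 + (60/330)×62.7 = 51.7636%
Reweighting by population shift shares:
  0.23×53.6 + 0.59×34.4 + 0.18×62.7 = 43.91%
Difference = 43.91 − 51.7636 = -7.8536 pp.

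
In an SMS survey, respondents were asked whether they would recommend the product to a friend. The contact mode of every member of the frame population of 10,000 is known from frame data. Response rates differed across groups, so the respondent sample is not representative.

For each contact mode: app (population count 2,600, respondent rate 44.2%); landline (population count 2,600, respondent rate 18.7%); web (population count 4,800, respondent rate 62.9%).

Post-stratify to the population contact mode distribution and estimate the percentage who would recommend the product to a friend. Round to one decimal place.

46.5%

Each cell contributes population-share × respondent value:
  app: (2,600/10,000) × 44.2 = 11.492
  landline: (2,600/10,000) × 18.7 = 4.862
  web: (4,800/10,000) × 62.9 = 30.192
Post-stratified estimate = 46.546 → 46.5%.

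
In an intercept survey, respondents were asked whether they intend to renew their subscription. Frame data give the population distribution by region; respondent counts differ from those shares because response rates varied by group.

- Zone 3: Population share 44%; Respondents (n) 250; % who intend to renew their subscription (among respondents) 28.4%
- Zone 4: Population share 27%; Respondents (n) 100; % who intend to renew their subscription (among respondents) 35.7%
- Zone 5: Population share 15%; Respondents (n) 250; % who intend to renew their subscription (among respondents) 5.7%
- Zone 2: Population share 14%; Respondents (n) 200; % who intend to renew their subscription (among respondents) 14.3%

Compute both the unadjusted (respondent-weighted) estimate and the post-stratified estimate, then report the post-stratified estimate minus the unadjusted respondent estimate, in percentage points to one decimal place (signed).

+6.3 percentage points

Without adjustment, the pooled respondent share is:
  (250/800)×28.4 + (100/800)×35.7 + (250/800)×5.7 + (200/800)×14.3 = 18.6938%
Reweighting by population region shares:
  0.44×28.4 + 0.27×35.7 + 0.15×5.7 + 0.14×14.3 = 24.992%
Difference = 24.992 − 18.6938 = 6.2982 pp.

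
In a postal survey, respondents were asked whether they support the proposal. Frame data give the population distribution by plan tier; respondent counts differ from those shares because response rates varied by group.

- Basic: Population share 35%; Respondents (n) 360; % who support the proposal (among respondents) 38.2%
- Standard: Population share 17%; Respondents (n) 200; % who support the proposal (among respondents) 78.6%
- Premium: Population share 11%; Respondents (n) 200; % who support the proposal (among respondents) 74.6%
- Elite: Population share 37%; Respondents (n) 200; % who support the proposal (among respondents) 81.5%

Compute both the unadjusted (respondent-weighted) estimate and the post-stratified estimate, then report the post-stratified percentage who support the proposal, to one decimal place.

65.1%

Without adjustment, the pooled respondent share is:
  (360/960)×38.2 + (200/960)×78.6 + (200/960)×74.6 + (200/960)×81.5 = 63.2208%
Post-stratified estimate weights by population shares:
  0.35×38.2 + 0.17×78.6 + 0.11×74.6 + 0.37×81.5 = 65.093%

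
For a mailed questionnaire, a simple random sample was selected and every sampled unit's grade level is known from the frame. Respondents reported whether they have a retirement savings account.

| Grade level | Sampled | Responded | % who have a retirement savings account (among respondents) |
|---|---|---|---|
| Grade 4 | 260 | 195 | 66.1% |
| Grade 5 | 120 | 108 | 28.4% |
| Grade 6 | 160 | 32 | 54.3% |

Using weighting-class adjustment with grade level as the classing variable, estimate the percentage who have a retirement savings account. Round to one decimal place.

54.2%

Class response rates: Grade 4 195/260 = 75%, Grade 5 108/120 = 90%, Grade 6 32/160 = 20%.
Weighting each respondent by the inverse class response rate inflates each class back to its sampled size, so the class weight is n_sampled:
  Grade 4: 260 × 66.1 = 17,186
  Grade 5: 120 × 28.4 = 3408
  Grade 6: 160 × 54.3 = 8688
Adjusted estimate = 29,282 / 540 = 54.2259 → 54.2%.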